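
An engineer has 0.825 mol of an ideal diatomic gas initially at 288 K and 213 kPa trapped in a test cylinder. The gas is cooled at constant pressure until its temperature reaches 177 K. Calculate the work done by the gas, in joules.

-761 J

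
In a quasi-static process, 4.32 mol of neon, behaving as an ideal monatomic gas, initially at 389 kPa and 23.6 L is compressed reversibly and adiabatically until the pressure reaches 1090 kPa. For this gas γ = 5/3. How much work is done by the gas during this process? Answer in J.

-7020 J

T₁ = P₁V₁/(nR) = 389×23.6/(4.32×8.314) = 256 K.
Adiabatic: T₂/T₁ = (P₂/P₁)^((γ−1)/γ) ⇒ T₂ = 256×(2.80)^0.400 = 386 K; V₂ = 12.7 L.
ΔU = nCvΔT = 4.32×12.5×(386−256) = 7020 J.
Q = 0 for an adiabatic process, so W = −ΔU = -7020 J.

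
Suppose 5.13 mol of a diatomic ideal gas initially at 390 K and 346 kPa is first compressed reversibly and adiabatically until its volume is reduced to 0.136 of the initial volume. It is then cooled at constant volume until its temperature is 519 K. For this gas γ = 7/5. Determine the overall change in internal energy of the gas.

13800 J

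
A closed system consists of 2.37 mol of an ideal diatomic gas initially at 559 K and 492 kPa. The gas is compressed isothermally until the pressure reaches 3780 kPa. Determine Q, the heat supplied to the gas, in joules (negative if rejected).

-22500 J

V₁ = nRT₁/P₁ = 2.37×8.314×559/492 = 22.4 L.
Isothermal: T stays 559 K; PV = const ⇒ V₂ = 2.91 L, P₂ = 3780 kPa.
ΔU = 0 (ideal gas, T constant).
W = nRT ln(V₂/V₁) = 2.37×8.314×559×ln(0.130) = -22500 J.
Q = ΔU + W = -22500 J.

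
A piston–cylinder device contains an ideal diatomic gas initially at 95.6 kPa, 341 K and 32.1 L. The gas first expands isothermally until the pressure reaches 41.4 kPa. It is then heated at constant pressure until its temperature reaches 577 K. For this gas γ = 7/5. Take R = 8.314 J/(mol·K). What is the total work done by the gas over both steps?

4690 J

n = P₁V₁/(RT₁) = 95.6×32.1/(8.314×341) = 1.08 mol.
Step 1 — Isothermal: T stays 341 K; PV = const ⇒ V₂ = 74.1 L, P₂ = 41.4 kPa.
ΔU = 0 (ideal gas, T constant).
W = nRT ln(V₂/V₁) = 1.08×8.314×341×ln(2.31) = 2570 J.
Q = ΔU + W = 2570 J.
State after step 1: P = 41.4 kPa, V = 74.1 L, T = 341 K.
Step 2 — Isobaric: P stays 41.4 kPa; V/T = const ⇒ T₂ = 577 K, V₂ = 125 L.
W = PΔV = 41.4×(125−74.1) kPa·L = 2120 J.
ΔU = nCvΔT = 1.08×20.8×(577−341) = 5310 J.
Q = ΔU + W = nCpΔT = 7430 J.
Net over both steps: W = 4690 J, Q = 10000 J, ΔU = 5310 J.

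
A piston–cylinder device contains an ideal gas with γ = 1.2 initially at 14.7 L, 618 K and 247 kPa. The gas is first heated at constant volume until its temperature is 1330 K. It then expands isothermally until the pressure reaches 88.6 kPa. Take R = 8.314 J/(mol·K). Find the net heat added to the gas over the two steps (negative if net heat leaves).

34900 J

n = P₁V₁/(RT₁) = 247×14.7/(8.314×618) = 0.707 mol.
Step 1 — Isochoric: V stays 14.7 L; P/T = const ⇒ T₂ = 1330 K, P₂ = 532 kPa.
W = 0 (no volume change).
ΔU = nCvΔT = 0.707×41.6×(1330−618) = 20900 J.
Q = ΔU = 20900 J.
State after step 1: P = 532 kPa, V = 14.7 L, T = 1330 K.
Step 2 — Isothermal: T stays 1330 K; PV = const ⇒ V₂ = 88.2 L, P₂ = 88.6 kPa.
ΔU = 0 (ideal gas, T constant).
W = nRT ln(V₂/V₁) = 0.707×8.314×1330×ln(6.00) = 14000 J.
Q = ΔU + W = 14000 J.
Net over both steps: W = 14000 J, Q = 34900 J, ΔU = 20900 J.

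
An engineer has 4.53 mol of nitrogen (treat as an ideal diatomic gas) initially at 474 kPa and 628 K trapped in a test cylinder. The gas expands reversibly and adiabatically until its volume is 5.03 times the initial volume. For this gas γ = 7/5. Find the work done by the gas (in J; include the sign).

28100 J

V₁ = nRT₁/P₁ = 4.53×8.314×628/474 = 49.9 L.
Adiabatic: TV^(γ−1) = const ⇒ T₂ = 628×(0.199)^0.400 = 329 K; PV^γ = const ⇒ P₂ = 49.4 kPa.
ΔU = nCvΔT = 4.53×20.8×(329−628) = -28100 J.
Q = 0 for an adiabatic process, so W = −ΔU = 28100 J.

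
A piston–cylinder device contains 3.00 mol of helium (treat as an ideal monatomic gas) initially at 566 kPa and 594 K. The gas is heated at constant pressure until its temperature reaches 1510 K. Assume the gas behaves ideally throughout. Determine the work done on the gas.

V₁ = nRT₁/P₁ = 3.00×8.314×594/566 = 26.2 L.
Isobaric: P stays 566 kPa; V/T = const ⇒ T₂ = 1510 K, V₂ = 66.5 L.
W = PΔV = 566×(66.5−26.2) kPa·L = 22800 J.
Work done on the gas = −W_by = -22800 J.

-22800 J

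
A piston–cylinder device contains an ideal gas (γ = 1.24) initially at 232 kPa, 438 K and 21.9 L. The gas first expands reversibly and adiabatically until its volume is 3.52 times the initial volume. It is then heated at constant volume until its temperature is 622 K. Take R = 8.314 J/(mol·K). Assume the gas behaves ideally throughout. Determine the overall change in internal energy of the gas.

8890 J

n = P₁V₁/(RT₁) = 232×21.9/(8.314×438) = 1.40 mol.
Step 1 — Adiabatic: TV^(γ−1) = const ⇒ T₂ = 438×(0.284)^0.240 = 324 K; PV^γ = const ⇒ P₂ = 48.7 kPa.
ΔU = nCvΔT = 1.40×34.6×(324−438) = -5520 J.
Q = 0 for an adiabatic process, so W = −ΔU = 5520 J.
State after step 1: P = 48.7 kPa, V = 77.1 L, T = 324 K.
Step 2 — Isochoric: V stays 77.1 L; P/T = const ⇒ T₂ = 622 K, P₂ = 93.6 kPa.
W = 0 (no volume change).
ΔU = nCvΔT = 1.40×34.6×(622−324) = 14400 J.
Q = ΔU = 14400 J.
Net over both steps: W = 5520 J, Q = 14400 J, ΔU = 8890 J.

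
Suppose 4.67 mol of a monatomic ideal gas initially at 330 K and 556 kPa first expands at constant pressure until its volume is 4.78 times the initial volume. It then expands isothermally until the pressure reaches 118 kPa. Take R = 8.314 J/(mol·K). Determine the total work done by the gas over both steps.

143000 J

V₁ = nRT₁/P₁ = 4.67×8.314×330/556 = 23.0 L.
Step 1 — Isobaric: P stays 556 kPa; V/T = const ⇒ T₂ = 1580 K, V₂ = 110 L.
W = PΔV = 556×(110−23.0) kPa·L = 48400 J.
ΔU = nCvΔT = 4.67×12.5×(1580−330) = 72600 J.
Q = ΔU + W = nCpΔT = 121000 J.
State after step 1: P = 556 kPa, V = 110 L, T = 1580 K.
Step 2 — Isothermal: T stays 1580 K; PV = const ⇒ V₂ = 519 L, P₂ = 118 kPa.
ΔU = 0 (ideal gas, T constant).
W = nRT ln(V₂/V₁) = 4.67×8.314×1580×ln(4.71) = 94900 J.
Q = ΔU + W = 94900 J.
Net over both steps: W = 143000 J, Q = 216000 J, ΔU = 72600 J.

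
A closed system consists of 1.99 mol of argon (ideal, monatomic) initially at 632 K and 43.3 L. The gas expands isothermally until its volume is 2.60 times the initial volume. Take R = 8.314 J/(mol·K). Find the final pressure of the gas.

P₁ = nRT₁/V₁ = 1.99×8.314×632/43.3 = 241 kPa.
Isothermal: T stays 632 K; PV = const ⇒ V₂ = 113 L, P₂ = 92.9 kPa.

92.9 kPa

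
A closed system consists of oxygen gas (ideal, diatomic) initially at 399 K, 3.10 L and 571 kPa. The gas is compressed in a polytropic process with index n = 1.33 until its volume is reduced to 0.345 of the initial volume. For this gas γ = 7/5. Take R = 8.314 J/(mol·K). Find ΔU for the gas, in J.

n = P₁V₁/(RT₁) = 571×3.10/(8.314×399) = 0.534 mol.
Polytropic n=1.33: T₂ = T₁(V₁/V₂)^(n−1) = 399×(2.90)^0.33 = 567 K; P₂ = P₁(V₁/V₂)^n = 2350 kPa.
For an ideal gas ΔU = nCvΔT with Cv = (5/2)R = 20.8 J/(mol·K).
ΔU = 0.534×20.8×(567−399) = 1860 J.

1860 J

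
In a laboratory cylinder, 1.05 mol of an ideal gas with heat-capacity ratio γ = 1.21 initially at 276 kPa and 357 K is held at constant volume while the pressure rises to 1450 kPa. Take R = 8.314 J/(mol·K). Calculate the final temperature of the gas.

V₁ = nRT₁/P₁ = 1.05×8.314×357/276 = 11.3 L.
Isochoric: V stays 11.3 L; P/T = const ⇒ T₂ = 1880 K, P₂ = 1450 kPa.

1880 K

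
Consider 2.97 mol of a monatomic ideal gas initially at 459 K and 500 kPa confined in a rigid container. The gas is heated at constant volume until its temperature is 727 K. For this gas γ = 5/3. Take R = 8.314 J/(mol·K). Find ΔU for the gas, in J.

V₁ = nRT₁/P₁ = 2.97×8.314×459/500 = 22.7 L.
Isochoric: V stays 22.7 L; P/T = const ⇒ T₂ = 727 K, P₂ = 792 kPa.
For an ideal gas ΔU = nCvΔT with Cv = (3/2)R = 12.5 J/(mol·K).
ΔU = 2.97×12.5×(727−459) = 9930 J.

9930 J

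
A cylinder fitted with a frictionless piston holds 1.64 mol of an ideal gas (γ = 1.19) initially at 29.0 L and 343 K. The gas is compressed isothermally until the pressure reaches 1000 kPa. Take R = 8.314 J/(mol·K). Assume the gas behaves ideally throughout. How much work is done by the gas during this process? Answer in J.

-8530 J

P₁ = nRT₁/V₁ = 1.64×8.314×343/29.0 = 161 kPa.
Isothermal: T stays 343 K; PV = const ⇒ V₂ = 4.68 L, P₂ = 1000 kPa.
W = nRT ln(V₂/V₁) = 1.64×8.314×343×ln(0.161) = -8530 J.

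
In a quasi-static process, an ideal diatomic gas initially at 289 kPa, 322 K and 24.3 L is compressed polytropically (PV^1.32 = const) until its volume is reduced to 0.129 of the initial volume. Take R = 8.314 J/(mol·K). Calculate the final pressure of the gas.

Polytropic n=1.32: T₂ = T₁(V₁/V₂)^(n−1) = 322×(7.75)^0.32 = 620 K; P₂ = P₁(V₁/V₂)^n = 4310 kPa.

4310 kPa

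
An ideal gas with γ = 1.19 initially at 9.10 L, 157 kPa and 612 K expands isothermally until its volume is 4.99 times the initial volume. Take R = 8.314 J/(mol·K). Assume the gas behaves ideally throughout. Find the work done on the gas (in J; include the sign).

n = P₁V₁/(RT₁) = 157×9.10/(8.314×612) = 0.281 mol.
Isothermal: T stays 612 K; PV = const ⇒ V₂ = 45.4 L, P₂ = 31.5 kPa.
W = nRT ln(V₂/V₁) = 0.281×8.314×612×ln(4.99) = 2300 J.
Work done on the gas = −W_by = -2300 J.

-2300 J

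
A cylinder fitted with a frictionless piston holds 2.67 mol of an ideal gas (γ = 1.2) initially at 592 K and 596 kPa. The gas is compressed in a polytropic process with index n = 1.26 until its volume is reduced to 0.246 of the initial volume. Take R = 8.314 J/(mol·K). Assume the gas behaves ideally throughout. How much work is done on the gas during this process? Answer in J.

V₁ = nRT₁/P₁ = 2.67×8.314×592/596 = 22.0 L.
Polytropic n=1.26: T₂ = T₁(V₁/V₂)^(n−1) = 592×(4.07)^0.26 = 852 K; P₂ = P₁(V₁/V₂)^n = 3490 kPa.
W = (P₁V₁−P₂V₂)/(n−1) = (596×22.0−3490×5.42)/0.26 = -22200 J.
Work done on the gas = −W_by = 22200 J.

22200 J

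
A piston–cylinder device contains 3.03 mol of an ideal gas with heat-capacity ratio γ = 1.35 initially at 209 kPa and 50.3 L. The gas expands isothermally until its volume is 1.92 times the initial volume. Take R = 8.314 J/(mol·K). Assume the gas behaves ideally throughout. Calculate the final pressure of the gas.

109 kPa

T₁ = P₁V₁/(nR) = 209×50.3/(3.03×8.314) = 417 K.
Isothermal: T stays 417 K; PV = const ⇒ V₂ = 96.6 L, P₂ = 109 kPa.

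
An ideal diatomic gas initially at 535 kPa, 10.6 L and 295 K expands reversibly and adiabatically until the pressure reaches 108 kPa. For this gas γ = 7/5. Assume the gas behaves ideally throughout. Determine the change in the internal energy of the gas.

n = P₁V₁/(RT₁) = 535×10.6/(8.314×295) = 2.31 mol.
Adiabatic: T₂/T₁ = (P₂/P₁)^((γ−1)/γ) ⇒ T₂ = 295×(0.202)^0.286 = 187 K; V₂ = 33.2 L.
For an ideal gas ΔU = nCvΔT with Cv = (5/2)R = 20.8 J/(mol·K).
ΔU = 2.31×20.8×(187−295) = -5200 J.

-5200 J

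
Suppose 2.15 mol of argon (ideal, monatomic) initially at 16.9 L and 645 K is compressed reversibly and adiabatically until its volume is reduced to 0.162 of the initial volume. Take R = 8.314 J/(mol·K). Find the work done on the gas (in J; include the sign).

40900 J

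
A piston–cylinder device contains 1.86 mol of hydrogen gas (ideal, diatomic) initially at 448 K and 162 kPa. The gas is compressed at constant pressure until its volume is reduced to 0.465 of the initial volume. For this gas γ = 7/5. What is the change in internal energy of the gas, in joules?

-9270 J

V₁ = nRT₁/P₁ = 1.86×8.314×448/162 = 42.8 L.
Isobaric: P stays 162 kPa; V/T = const ⇒ T₂ = 208 K, V₂ = 19.9 L.
For an ideal gas ΔU = nCvΔT with Cv = (5/2)R = 20.8 J/(mol·K).
ΔU = 1.86×20.8×(208−448) = -9270 J.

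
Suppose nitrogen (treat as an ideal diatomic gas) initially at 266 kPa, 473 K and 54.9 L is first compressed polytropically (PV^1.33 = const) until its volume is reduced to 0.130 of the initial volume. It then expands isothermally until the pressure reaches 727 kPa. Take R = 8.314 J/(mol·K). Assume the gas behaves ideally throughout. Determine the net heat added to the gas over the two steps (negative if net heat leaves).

41500 J

n = P₁V₁/(RT₁) = 266×54.9/(8.314×473) = 3.71 mol.
Step 1 — Polytropic n=1.33: T₂ = T₁(V₁/V₂)^(n−1) = 473×(7.69)^0.33 = 927 K; P₂ = P₁(V₁/V₂)^n = 4010 kPa.
W = (P₁V₁−P₂V₂)/(n−1) = (266×54.9−4010×7.14)/0.33 = -42500 J.
ΔU = nCvΔT = 3.71×20.8×(927−473) = 35100 J.
Q = ΔU + W = -7440 J.
State after step 1: P = 4010 kPa, V = 7.14 L, T = 927 K.
Step 2 — Isothermal: T stays 927 K; PV = const ⇒ V₂ = 39.4 L, P₂ = 727 kPa.
ΔU = 0 (ideal gas, T constant).
W = nRT ln(V₂/V₁) = 3.71×8.314×927×ln(5.52) = 48900 J.
Q = ΔU + W = 48900 J.
Net over both steps: W = 6390 J, Q = 41500 J, ΔU = 35100 J.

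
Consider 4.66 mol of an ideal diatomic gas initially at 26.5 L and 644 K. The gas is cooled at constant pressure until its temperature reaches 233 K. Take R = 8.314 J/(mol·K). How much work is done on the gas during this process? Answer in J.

15900 J

P₁ = nRT₁/V₁ = 4.66×8.314×644/26.5 = 942 kPa.
Isobaric: P stays 942 kPa; V/T = const ⇒ T₂ = 233 K, V₂ = 9.59 L.
W = PΔV = 942×(9.59−26.5) kPa·L = -15900 J.
Work done on the gas = −W_by = 15900 J.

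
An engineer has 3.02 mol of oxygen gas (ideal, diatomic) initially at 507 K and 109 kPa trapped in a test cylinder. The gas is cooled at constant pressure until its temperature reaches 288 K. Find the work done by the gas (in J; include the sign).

-5500 J

V₁ = nRT₁/P₁ = 3.02×8.314×507/109 = 117 L.
Isobaric: P stays 109 kPa; V/T = const ⇒ T₂ = 288 K, V₂ = 66.3 L.
W = PΔV = 109×(66.3−117) kPa·L = -5500 J.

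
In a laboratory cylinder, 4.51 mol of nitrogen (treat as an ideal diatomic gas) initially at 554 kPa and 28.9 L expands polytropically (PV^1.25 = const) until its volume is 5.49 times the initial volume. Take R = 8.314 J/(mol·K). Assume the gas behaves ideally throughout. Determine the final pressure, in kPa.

65.9 kPa

T₁ = P₁V₁/(nR) = 554×28.9/(4.51×8.314) = 427 K.
Polytropic n=1.25: T₂ = T₁(V₁/V₂)^(n−1) = 427×(0.182)^0.25 = 279 K; P₂ = P₁(V₁/V₂)^n = 65.9 kPa.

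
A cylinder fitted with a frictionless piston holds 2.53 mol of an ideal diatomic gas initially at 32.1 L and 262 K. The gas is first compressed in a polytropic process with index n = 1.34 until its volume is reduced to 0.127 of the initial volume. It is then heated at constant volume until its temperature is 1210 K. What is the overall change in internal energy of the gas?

49900 J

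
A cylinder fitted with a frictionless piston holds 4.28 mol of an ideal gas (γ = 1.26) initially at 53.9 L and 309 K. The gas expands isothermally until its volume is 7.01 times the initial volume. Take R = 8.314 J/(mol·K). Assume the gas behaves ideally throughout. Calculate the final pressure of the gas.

P₁ = nRT₁/V₁ = 4.28×8.314×309/53.9 = 204 kPa.
Isothermal: T stays 309 K; PV = const ⇒ V₂ = 378 L, P₂ = 29.1 kPa.

29.1 kPa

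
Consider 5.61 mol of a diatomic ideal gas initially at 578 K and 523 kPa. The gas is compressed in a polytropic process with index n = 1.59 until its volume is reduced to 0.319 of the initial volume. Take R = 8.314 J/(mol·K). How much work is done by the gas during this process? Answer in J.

-44000 J

V₁ = nRT₁/P₁ = 5.61×8.314×578/523 = 51.5 L.
Polytropic n=1.59: T₂ = T₁(V₁/V₂)^(n−1) = 578×(3.13)^0.59 = 1130 K; P₂ = P₁(V₁/V₂)^n = 3220 kPa.
W = (P₁V₁−P₂V₂)/(n−1) = (523×51.5−3220×16.4)/0.59 = -44000 J.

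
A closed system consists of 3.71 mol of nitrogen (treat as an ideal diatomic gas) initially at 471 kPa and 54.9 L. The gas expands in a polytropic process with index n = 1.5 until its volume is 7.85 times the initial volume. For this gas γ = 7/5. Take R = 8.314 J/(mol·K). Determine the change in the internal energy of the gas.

T₁ = P₁V₁/(nR) = 471×54.9/(3.71×8.314) = 838 K.
Polytropic n=1.5: T₂ = T₁(V₁/V₂)^(n−1) = 838×(0.127)^0.50 = 299 K; P₂ = P₁(V₁/V₂)^n = 21.4 kPa.
For an ideal gas ΔU = nCvΔT with Cv = (5/2)R = 20.8 J/(mol·K).
ΔU = 3.71×20.8×(299−838) = -41600 J.

-41600 J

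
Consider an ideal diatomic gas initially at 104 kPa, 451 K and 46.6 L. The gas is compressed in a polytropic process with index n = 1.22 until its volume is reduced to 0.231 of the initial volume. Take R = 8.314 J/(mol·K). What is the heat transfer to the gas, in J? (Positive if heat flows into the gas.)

-3770 J

n = P₁V₁/(RT₁) = 104×46.6/(8.314×451) = 1.29 mol.
Polytropic n=1.22: T₂ = T₁(V₁/V₂)^(n−1) = 451×(4.33)^0.22 = 623 K; P₂ = P₁(V₁/V₂)^n = 621 kPa.
W = (P₁V₁−P₂V₂)/(n−1) = (104×46.6−621×10.8)/0.22 = -8380 J.
ΔU = nCvΔT = 1.29×20.8×(623−451) = 4610 J.
Q = ΔU + W = -3770 J.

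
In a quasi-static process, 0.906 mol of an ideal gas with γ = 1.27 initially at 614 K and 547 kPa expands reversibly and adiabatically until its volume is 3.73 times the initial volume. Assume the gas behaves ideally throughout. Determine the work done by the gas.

V₁ = nRT₁/P₁ = 0.906×8.314×614/547 = 8.46 L.
Adiabatic: TV^(γ−1) = const ⇒ T₂ = 614×(0.268)^0.270 = 430 K; PV^γ = const ⇒ P₂ = 103 kPa.
ΔU = nCvΔT = 0.906×30.8×(430−614) = -5120 J.
Q = 0 for an adiabatic process, so W = −ΔU = 5120 J.

5120 J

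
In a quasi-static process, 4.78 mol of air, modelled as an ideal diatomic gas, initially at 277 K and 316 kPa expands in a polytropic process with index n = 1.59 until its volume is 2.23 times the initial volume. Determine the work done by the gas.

V₁ = nRT₁/P₁ = 4.78×8.314×277/316 = 34.8 L.
Polytropic n=1.59: T₂ = T₁(V₁/V₂)^(n−1) = 277×(0.448)^0.59 = 173 K; P₂ = P₁(V₁/V₂)^n = 88.3 kPa.
W = (P₁V₁−P₂V₂)/(n−1) = (316×34.8−88.3×77.7)/0.59 = 7030 J.

7030 J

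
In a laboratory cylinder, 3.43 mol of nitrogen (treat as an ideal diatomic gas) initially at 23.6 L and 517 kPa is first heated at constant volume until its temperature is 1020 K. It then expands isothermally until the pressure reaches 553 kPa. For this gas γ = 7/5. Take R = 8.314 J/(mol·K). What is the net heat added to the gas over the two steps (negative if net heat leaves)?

65500 J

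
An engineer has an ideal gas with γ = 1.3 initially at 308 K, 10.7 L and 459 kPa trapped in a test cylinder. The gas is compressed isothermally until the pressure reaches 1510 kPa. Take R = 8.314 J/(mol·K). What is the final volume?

3.25 L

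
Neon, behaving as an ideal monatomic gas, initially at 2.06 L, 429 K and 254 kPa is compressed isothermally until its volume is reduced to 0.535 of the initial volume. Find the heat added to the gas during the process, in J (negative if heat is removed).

n = P₁V₁/(RT₁) = 254×2.06/(8.314×429) = 0.147 mol.
Isothermal: T stays 429 K; PV = const ⇒ V₂ = 1.10 L, P₂ = 475 kPa.
ΔU = 0 (ideal gas, T constant).
W = nRT ln(V₂/V₁) = 0.147×8.314×429×ln(0.535) = -327 J.
Q = ΔU + W = -327 J.

-327 J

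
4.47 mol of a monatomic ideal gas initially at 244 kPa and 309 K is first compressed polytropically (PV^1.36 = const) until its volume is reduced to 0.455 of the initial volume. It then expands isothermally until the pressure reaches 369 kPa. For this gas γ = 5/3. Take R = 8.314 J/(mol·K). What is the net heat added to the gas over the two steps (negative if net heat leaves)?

V₁ = nRT₁/P₁ = 4.47×8.314×309/244 = 47.1 L.
Step 1 — Polytropic n=1.36: T₂ = T₁(V₁/V₂)^(n−1) = 309×(2.20)^0.36 = 410 K; P₂ = P₁(V₁/V₂)^n = 712 kPa.
W = (P₁V₁−P₂V₂)/(n−1) = (244×47.1−712×21.4)/0.36 = -10500 J.
ΔU = nCvΔT = 4.47×12.5×(410−309) = 5650 J.
Q = ΔU + W = -4810 J.
State after step 1: P = 712 kPa, V = 21.4 L, T = 410 K.
Step 2 — Isothermal: T stays 410 K; PV = const ⇒ V₂ = 41.3 L, P₂ = 369 kPa.
ΔU = 0 (ideal gas, T constant).
W = nRT ln(V₂/V₁) = 4.47×8.314×410×ln(1.93) = 10000 J.
Q = ΔU + W = 10000 J.
Net over both steps: W = -433 J, Q = 5210 J, ΔU = 5650 J.

5210 J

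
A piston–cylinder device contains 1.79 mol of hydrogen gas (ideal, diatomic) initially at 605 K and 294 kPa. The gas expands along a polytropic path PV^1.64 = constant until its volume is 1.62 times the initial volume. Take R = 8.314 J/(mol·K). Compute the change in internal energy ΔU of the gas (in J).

V₁ = nRT₁/P₁ = 1.79×8.314×605/294 = 30.6 L.
Polytropic n=1.64: T₂ = T₁(V₁/V₂)^(n−1) = 605×(0.617)^0.64 = 444 K; P₂ = P₁(V₁/V₂)^n = 133 kPa.
For an ideal gas ΔU = nCvΔT with Cv = (5/2)R = 20.8 J/(mol·K).
ΔU = 1.79×20.8×(444−605) = -5980 J.

-5980 J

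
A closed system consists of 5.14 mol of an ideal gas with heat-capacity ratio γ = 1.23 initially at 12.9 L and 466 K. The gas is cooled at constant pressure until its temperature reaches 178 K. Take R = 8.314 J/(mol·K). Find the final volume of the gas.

P₁ = nRT₁/V₁ = 5.14×8.314×466/12.9 = 1540 kPa.
Isobaric: P stays 1540 kPa; V/T = const ⇒ T₂ = 178 K, V₂ = 4.93 L.

4.93 L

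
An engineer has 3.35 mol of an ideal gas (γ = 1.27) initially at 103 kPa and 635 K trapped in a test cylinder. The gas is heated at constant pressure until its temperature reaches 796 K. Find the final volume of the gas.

215 L

V₁ = nRT₁/P₁ = 3.35×8.314×635/103 = 172 L.
Isobaric: P stays 103 kPa; V/T = const ⇒ T₂ = 796 K, V₂ = 215 L.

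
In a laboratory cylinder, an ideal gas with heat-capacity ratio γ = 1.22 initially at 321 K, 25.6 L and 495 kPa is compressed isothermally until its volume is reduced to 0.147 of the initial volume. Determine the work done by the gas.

-24300 J

n = P₁V₁/(RT₁) = 495×25.6/(8.314×321) = 4.75 mol.
Isothermal: T stays 321 K; PV = const ⇒ V₂ = 3.76 L, P₂ = 3370 kPa.
W = nRT ln(V₂/V₁) = 4.75×8.314×321×ln(0.147) = -24300 J.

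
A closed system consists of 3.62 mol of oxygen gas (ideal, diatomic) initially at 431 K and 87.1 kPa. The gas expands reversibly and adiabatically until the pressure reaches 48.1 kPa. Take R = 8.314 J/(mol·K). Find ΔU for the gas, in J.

-5060 J

V₁ = nRT₁/P₁ = 3.62×8.314×431/87.1 = 149 L.
Adiabatic: T₂/T₁ = (P₂/P₁)^((γ−1)/γ) ⇒ T₂ = 431×(0.552)^0.286 = 364 K; V₂ = 228 L.
For an ideal gas ΔU = nCvΔT with Cv = (5/2)R = 20.8 J/(mol·K).
ΔU = 3.62×20.8×(364−431) = -5060 J.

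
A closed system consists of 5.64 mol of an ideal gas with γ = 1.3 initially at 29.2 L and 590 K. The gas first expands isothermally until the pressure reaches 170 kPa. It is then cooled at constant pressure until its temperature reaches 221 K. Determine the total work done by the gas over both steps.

P₁ = nRT₁/V₁ = 5.64×8.314×590/29.2 = 947 kPa.
Step 1 — Isothermal: T stays 590 K; PV = const ⇒ V₂ = 163 L, P₂ = 170 kPa.
ΔU = 0 (ideal gas, T constant).
W = nRT ln(V₂/V₁) = 5.64×8.314×590×ln(5.57) = 47500 J.
Q = ΔU + W = 47500 J.
State after step 1: P = 170 kPa, V = 163 L, T = 590 K.
Step 2 — Isobaric: P stays 170 kPa; V/T = const ⇒ T₂ = 221 K, V₂ = 61.0 L.
W = PΔV = 170×(61.0−163) kPa·L = -17300 J.
ΔU = nCvΔT = 5.64×27.7×(221−590) = -57700 J.
Q = ΔU + W = nCpΔT = -75000 J.
Net over both steps: W = 30200 J, Q = -27400 J, ΔU = -57700 J.

30200 J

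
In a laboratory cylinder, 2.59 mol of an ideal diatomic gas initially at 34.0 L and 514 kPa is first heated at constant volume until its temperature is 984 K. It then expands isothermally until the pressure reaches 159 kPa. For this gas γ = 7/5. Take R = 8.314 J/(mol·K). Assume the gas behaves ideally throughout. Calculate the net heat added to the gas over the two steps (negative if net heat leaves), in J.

38200 J

T₁ = P₁V₁/(nR) = 514×34.0/(2.59×8.314) = 812 K.
Step 1 — Isochoric: V stays 34.0 L; P/T = const ⇒ T₂ = 984 K, P₂ = 623 kPa.
W = 0 (no volume change).
ΔU = nCvΔT = 2.59×20.8×(984−812) = 9280 J.
Q = ΔU = 9280 J.
State after step 1: P = 623 kPa, V = 34.0 L, T = 984 K.
Step 2 — Isothermal: T stays 984 K; PV = const ⇒ V₂ = 133 L, P₂ = 159 kPa.
ΔU = 0 (ideal gas, T constant).
W = nRT ln(V₂/V₁) = 2.59×8.314×984×ln(3.92) = 28900 J.
Q = ΔU + W = 28900 J.
Net over both steps: W = 28900 J, Q = 38200 J, ΔU = 9280 J.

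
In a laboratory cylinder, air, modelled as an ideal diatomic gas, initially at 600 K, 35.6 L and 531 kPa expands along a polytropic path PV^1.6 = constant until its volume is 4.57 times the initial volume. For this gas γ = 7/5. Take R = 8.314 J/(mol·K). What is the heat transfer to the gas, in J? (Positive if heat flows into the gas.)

n = P₁V₁/(RT₁) = 531×35.6/(8.314×600) = 3.79 mol.
Polytropic n=1.6: T₂ = T₁(V₁/V₂)^(n−1) = 600×(0.219)^0.60 = 241 K; P₂ = P₁(V₁/V₂)^n = 46.7 kPa.
W = (P₁V₁−P₂V₂)/(n−1) = (531×35.6−46.7×163)/0.60 = 18800 J.
ΔU = nCvΔT = 3.79×20.8×(241−600) = -28300 J.
Q = ΔU + W = -9420 J.

-9420 J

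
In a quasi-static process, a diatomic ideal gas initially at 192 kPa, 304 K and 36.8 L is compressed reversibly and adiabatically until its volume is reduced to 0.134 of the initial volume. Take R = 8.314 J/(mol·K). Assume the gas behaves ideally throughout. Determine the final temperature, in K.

679 K

Adiabatic: TV^(γ−1) = const ⇒ T₂ = 304×(7.46)^0.400 = 679 K; PV^γ = const ⇒ P₂ = 3200 kPa.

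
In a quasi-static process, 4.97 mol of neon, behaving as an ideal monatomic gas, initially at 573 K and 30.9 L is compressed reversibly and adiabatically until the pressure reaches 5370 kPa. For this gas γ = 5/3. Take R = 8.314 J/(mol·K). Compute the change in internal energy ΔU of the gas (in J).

41900 J

P₁ = nRT₁/V₁ = 4.97×8.314×573/30.9 = 766 kPa.
Adiabatic: T₂/T₁ = (P₂/P₁)^((γ−1)/γ) ⇒ T₂ = 573×(7.01)^0.400 = 1250 K; V₂ = 9.61 L.
For an ideal gas ΔU = nCvΔT with Cv = (3/2)R = 12.5 J/(mol·K).
ΔU = 4.97×12.5×(1250−573) = 41900 J.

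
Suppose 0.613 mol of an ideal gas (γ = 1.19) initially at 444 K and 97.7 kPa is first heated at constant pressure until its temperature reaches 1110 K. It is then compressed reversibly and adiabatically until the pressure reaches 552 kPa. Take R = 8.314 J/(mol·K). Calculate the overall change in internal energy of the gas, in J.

27300 J

V₁ = nRT₁/P₁ = 0.613×8.314×444/97.7 = 23.2 L.
Step 1 — Isobaric: P stays 97.7 kPa; V/T = const ⇒ T₂ = 1110 K, V₂ = 57.9 L.
W = PΔV = 97.7×(57.9−23.2) kPa·L = 3390 J.
ΔU = nCvΔT = 0.613×43.8×(1110−444) = 17900 J.
Q = ΔU + W = nCpΔT = 21300 J.
State after step 1: P = 97.7 kPa, V = 57.9 L, T = 1110 K.
Step 2 — Adiabatic: T₂/T₁ = (P₂/P₁)^((γ−1)/γ) ⇒ T₂ = 1110×(5.65)^0.160 = 1460 K; V₂ = 13.5 L.
ΔU = nCvΔT = 0.613×43.8×(1460−1110) = 9480 J.
Q = 0 for an adiabatic process, so W = −ΔU = -9480 J.
Net over both steps: W = -6090 J, Q = 21300 J, ΔU = 27300 J.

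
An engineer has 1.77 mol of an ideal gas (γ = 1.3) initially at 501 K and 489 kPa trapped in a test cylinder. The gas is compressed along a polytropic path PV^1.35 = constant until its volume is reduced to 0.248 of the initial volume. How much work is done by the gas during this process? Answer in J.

V₁ = nRT₁/P₁ = 1.77×8.314×501/489 = 15.1 L.
Polytropic n=1.35: T₂ = T₁(V₁/V₂)^(n−1) = 501×(4.03)^0.35 = 816 K; P₂ = P₁(V₁/V₂)^n = 3210 kPa.
W = (P₁V₁−P₂V₂)/(n−1) = (489×15.1−3210×3.74)/0.35 = -13300 J.

-13300 J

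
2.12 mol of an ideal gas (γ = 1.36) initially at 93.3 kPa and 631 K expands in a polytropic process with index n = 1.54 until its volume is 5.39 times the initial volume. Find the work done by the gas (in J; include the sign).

V₁ = nRT₁/P₁ = 2.12×8.314×631/93.3 = 119 L.
Polytropic n=1.54: T₂ = T₁(V₁/V₂)^(n−1) = 631×(0.186)^0.54 = 254 K; P₂ = P₁(V₁/V₂)^n = 6.97 kPa.
W = (P₁V₁−P₂V₂)/(n−1) = (93.3×119−6.97×643)/0.54 = 12300 J.

12300 J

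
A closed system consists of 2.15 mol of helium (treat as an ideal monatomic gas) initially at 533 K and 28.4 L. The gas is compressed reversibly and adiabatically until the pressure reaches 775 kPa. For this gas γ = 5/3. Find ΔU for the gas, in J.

5690 J

P₁ = nRT₁/V₁ = 2.15×8.314×533/28.4 = 335 kPa.
Adiabatic: T₂/T₁ = (P₂/P₁)^((γ−1)/γ) ⇒ T₂ = 533×(2.31)^0.400 = 745 K; V₂ = 17.2 L.
For an ideal gas ΔU = nCvΔT with Cv = (3/2)R = 12.5 J/(mol·K).
ΔU = 2.15×12.5×(745−533) = 5690 J.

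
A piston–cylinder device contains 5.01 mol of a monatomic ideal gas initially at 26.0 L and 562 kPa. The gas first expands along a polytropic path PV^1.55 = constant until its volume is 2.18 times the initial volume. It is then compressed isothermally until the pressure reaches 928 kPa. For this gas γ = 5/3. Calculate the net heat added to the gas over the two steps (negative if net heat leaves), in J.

-14700 J

T₁ = P₁V₁/(nR) = 562×26.0/(5.01×8.314) = 351 K.
Step 1 — Polytropic n=1.55: T₂ = T₁(V₁/V₂)^(n−1) = 351×(0.459)^0.55 = 229 K; P₂ = P₁(V₁/V₂)^n = 168 kPa.
W = (P₁V₁−P₂V₂)/(n−1) = (562×26.0−168×56.7)/0.55 = 9260 J.
ΔU = nCvΔT = 5.01×12.5×(229−351) = -7640 J.
Q = ΔU + W = 1620 J.
State after step 1: P = 168 kPa, V = 56.7 L, T = 229 K.
Step 2 — Isothermal: T stays 229 K; PV = const ⇒ V₂ = 10.3 L, P₂ = 928 kPa.
ΔU = 0 (ideal gas, T constant).
W = nRT ln(V₂/V₁) = 5.01×8.314×229×ln(0.181) = -16300 J.
Q = ΔU + W = -16300 J.
Net over both steps: W = -7010 J, Q = -14700 J, ΔU = -7640 J.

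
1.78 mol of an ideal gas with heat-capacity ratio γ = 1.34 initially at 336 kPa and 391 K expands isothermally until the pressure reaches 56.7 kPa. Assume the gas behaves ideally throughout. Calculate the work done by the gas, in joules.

V₁ = nRT₁/P₁ = 1.78×8.314×391/336 = 17.2 L.
Isothermal: T stays 391 K; PV = const ⇒ V₂ = 102 L, P₂ = 56.7 kPa.
W = nRT ln(V₂/V₁) = 1.78×8.314×391×ln(5.93) = 10300 J.

10300 J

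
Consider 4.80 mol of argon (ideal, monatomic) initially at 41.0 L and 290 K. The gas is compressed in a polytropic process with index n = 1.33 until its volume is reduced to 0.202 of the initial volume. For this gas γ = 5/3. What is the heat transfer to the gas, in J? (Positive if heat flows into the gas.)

-12300 J

P₁ = nRT₁/V₁ = 4.80×8.314×290/41.0 = 282 kPa.
Polytropic n=1.33: T₂ = T₁(V₁/V₂)^(n−1) = 290×(4.95)^0.33 = 492 K; P₂ = P₁(V₁/V₂)^n = 2370 kPa.
W = (P₁V₁−P₂V₂)/(n−1) = (282×41.0−2370×8.28)/0.33 = -24400 J.
ΔU = nCvΔT = 4.80×12.5×(492−290) = 12100 J.
Q = ΔU + W = -12300 J.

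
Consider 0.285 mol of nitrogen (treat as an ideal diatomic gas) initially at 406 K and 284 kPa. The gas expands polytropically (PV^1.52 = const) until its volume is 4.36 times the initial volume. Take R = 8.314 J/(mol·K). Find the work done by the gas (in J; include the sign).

990 J

V₁ = nRT₁/P₁ = 0.285×8.314×406/284 = 3.39 L.
Polytropic n=1.52: T₂ = T₁(V₁/V₂)^(n−1) = 406×(0.229)^0.52 = 189 K; P₂ = P₁(V₁/V₂)^n = 30.3 kPa.
W = (P₁V₁−P₂V₂)/(n−1) = (284×3.39−30.3×14.8)/0.52 = 990 J.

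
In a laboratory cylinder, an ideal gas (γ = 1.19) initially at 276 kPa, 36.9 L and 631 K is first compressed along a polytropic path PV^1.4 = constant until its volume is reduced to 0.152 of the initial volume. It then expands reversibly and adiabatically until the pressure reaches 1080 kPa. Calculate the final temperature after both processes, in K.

n = P₁V₁/(RT₁) = 276×36.9/(8.314×631) = 1.94 mol.
Step 1 — Polytropic n=1.4: T₂ = T₁(V₁/V₂)^(n−1) = 631×(6.58)^0.40 = 1340 K; P₂ = P₁(V₁/V₂)^n = 3860 kPa.
W = (P₁V₁−P₂V₂)/(n−1) = (276×36.9−3860×5.61)/0.40 = -28600 J.
ΔU = nCvΔT = 1.94×43.8×(1340−631) = 60300 J.
Q = ΔU + W = 31600 J.
State after step 1: P = 3860 kPa, V = 5.61 L, T = 1340 K.
Step 2 — Adiabatic: T₂/T₁ = (P₂/P₁)^((γ−1)/γ) ⇒ T₂ = 1340×(0.280)^0.160 = 1090 K; V₂ = 16.3 L.
ΔU = nCvΔT = 1.94×43.8×(1090−1340) = -20900 J.
Q = 0 for an adiabatic process, so W = −ΔU = 20900 J.
Net over both steps: W = -7680 J, Q = 31600 J, ΔU = 39300 J.

1090 K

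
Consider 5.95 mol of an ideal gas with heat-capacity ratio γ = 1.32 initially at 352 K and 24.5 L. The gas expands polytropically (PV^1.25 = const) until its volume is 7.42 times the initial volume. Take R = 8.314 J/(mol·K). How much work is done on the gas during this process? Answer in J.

-27400 J

P₁ = nRT₁/V₁ = 5.95×8.314×352/24.5 = 711 kPa.
Polytropic n=1.25: T₂ = T₁(V₁/V₂)^(n−1) = 352×(0.135)^0.25 = 213 K; P₂ = P₁(V₁/V₂)^n = 58.0 kPa.
W = (P₁V₁−P₂V₂)/(n−1) = (711×24.5−58.0×182)/0.25 = 27400 J.
Work done on the gas = −W_by = -27400 J.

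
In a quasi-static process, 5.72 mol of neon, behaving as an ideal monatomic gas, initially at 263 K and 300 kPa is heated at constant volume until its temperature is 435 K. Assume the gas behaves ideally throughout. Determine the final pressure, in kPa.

V₁ = nRT₁/P₁ = 5.72×8.314×263/300 = 41.7 L.
Isochoric: V stays 41.7 L; P/T = const ⇒ T₂ = 435 K, P₂ = 496 kPa.

496 kPa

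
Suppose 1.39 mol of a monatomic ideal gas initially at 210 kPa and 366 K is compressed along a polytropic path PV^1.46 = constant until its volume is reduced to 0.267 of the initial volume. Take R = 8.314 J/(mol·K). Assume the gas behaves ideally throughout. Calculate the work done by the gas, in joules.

V₁ = nRT₁/P₁ = 1.39×8.314×366/210 = 20.1 L.
Polytropic n=1.46: T₂ = T₁(V₁/V₂)^(n−1) = 366×(3.75)^0.46 = 672 K; P₂ = P₁(V₁/V₂)^n = 1440 kPa.
W = (P₁V₁−P₂V₂)/(n−1) = (210×20.1−1440×5.38)/0.46 = -7680 J.

-7680 J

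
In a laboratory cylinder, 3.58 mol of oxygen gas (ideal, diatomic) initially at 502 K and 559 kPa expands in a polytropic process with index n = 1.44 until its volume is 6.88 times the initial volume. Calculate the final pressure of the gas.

V₁ = nRT₁/P₁ = 3.58×8.314×502/559 = 26.7 L.
Polytropic n=1.44: T₂ = T₁(V₁/V₂)^(n−1) = 502×(0.145)^0.44 = 215 K; P₂ = P₁(V₁/V₂)^n = 34.8 kPa.

34.8 kPa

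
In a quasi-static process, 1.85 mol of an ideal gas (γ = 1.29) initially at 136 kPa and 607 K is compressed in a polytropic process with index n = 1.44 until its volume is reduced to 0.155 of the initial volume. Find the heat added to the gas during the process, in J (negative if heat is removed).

V₁ = nRT₁/P₁ = 1.85×8.314×607/136 = 68.6 L.
Polytropic n=1.44: T₂ = T₁(V₁/V₂)^(n−1) = 607×(6.45)^0.44 = 1380 K; P₂ = P₁(V₁/V₂)^n = 1990 kPa.
W = (P₁V₁−P₂V₂)/(n−1) = (136×68.6−1990×10.6)/0.44 = -27000 J.
ΔU = nCvΔT = 1.85×28.7×(1380−607) = 40900 J.
Q = ΔU + W = 14000 J.

14000 J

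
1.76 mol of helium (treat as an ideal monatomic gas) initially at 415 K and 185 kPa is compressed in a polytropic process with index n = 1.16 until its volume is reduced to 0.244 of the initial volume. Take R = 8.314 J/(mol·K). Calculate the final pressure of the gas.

950 kPa

V₁ = nRT₁/P₁ = 1.76×8.314×415/185 = 32.8 L.
Polytropic n=1.16: T₂ = T₁(V₁/V₂)^(n−1) = 415×(4.10)^0.16 = 520 K; P₂ = P₁(V₁/V₂)^n = 950 kPa.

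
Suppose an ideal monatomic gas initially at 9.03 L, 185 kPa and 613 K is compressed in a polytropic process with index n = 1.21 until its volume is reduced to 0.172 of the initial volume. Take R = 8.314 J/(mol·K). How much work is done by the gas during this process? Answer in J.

n = P₁V₁/(RT₁) = 185×9.03/(8.314×613) = 0.328 mol.
Polytropic n=1.21: T₂ = T₁(V₁/V₂)^(n−1) = 613×(5.81)^0.21 = 887 K; P₂ = P₁(V₁/V₂)^n = 1560 kPa.
W = (P₁V₁−P₂V₂)/(n−1) = (185×9.03−1560×1.55)/0.21 = -3560 J.

-3560 J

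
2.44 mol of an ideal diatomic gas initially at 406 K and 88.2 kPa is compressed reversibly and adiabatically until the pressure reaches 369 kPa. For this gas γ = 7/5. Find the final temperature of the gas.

V₁ = nRT₁/P₁ = 2.44×8.314×406/88.2 = 93.4 L.
Adiabatic: T₂/T₁ = (P₂/P₁)^((γ−1)/γ) ⇒ T₂ = 406×(4.18)^0.286 = 611 K; V₂ = 33.6 L.

611 K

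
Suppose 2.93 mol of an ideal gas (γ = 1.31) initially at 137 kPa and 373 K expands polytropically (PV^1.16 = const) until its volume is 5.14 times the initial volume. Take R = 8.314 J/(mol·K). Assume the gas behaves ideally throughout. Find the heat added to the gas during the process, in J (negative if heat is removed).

V₁ = nRT₁/P₁ = 2.93×8.314×373/137 = 66.3 L.
Polytropic n=1.16: T₂ = T₁(V₁/V₂)^(n−1) = 373×(0.195)^0.16 = 287 K; P₂ = P₁(V₁/V₂)^n = 20.5 kPa.
W = (P₁V₁−P₂V₂)/(n−1) = (137×66.3−20.5×341)/0.16 = 13100 J.
ΔU = nCvΔT = 2.93×26.8×(287−373) = -6750 J.
Q = ΔU + W = 6330 J.

6330 J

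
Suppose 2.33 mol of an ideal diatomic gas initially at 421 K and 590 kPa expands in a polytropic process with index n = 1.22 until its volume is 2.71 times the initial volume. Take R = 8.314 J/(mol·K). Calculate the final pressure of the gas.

V₁ = nRT₁/P₁ = 2.33×8.314×421/590 = 13.8 L.
Polytropic n=1.22: T₂ = T₁(V₁/V₂)^(n−1) = 421×(0.369)^0.22 = 338 K; P₂ = P₁(V₁/V₂)^n = 175 kPa.

175 kPa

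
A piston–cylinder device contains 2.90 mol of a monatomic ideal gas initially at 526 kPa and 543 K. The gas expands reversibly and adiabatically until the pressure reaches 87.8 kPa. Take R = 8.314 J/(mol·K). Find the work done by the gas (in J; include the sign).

V₁ = nRT₁/P₁ = 2.90×8.314×543/526 = 24.9 L.
Adiabatic: T₂/T₁ = (P₂/P₁)^((γ−1)/γ) ⇒ T₂ = 543×(0.167)^0.400 = 265 K; V₂ = 72.9 L.
ΔU = nCvΔT = 2.90×12.5×(265−543) = -10000 J.
Q = 0 for an adiabatic process, so W = −ΔU = 10000 J.

10000 J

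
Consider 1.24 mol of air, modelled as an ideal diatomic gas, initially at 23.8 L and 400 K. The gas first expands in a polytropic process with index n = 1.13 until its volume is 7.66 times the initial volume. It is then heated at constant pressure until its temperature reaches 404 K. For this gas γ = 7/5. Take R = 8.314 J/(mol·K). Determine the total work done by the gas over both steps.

P₁ = nRT₁/V₁ = 1.24×8.314×400/23.8 = 173 kPa.
Step 1 — Polytropic n=1.13: T₂ = T₁(V₁/V₂)^(n−1) = 400×(0.131)^0.13 = 307 K; P₂ = P₁(V₁/V₂)^n = 17.4 kPa.
W = (P₁V₁−P₂V₂)/(n−1) = (173×23.8−17.4×182)/0.13 = 7380 J.
ΔU = nCvΔT = 1.24×20.8×(307−400) = -2400 J.
Q = ΔU + W = 4980 J.
State after step 1: P = 17.4 kPa, V = 182 L, T = 307 K.
Step 2 — Isobaric: P stays 17.4 kPa; V/T = const ⇒ T₂ = 404 K, V₂ = 240 L.
W = PΔV = 17.4×(240−182) kPa·L = 1000 J.
ΔU = nCvΔT = 1.24×20.8×(404−307) = 2500 J.
Q = ΔU + W = nCpΔT = 3500 J.
Net over both steps: W = 8380 J, Q = 8480 J, ΔU = 103 J.

8380 J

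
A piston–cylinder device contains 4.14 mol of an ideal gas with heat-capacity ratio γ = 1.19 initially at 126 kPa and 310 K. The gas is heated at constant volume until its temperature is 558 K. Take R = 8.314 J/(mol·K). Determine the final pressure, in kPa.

V₁ = nRT₁/P₁ = 4.14×8.314×310/126 = 84.7 L.
Isochoric: V stays 84.7 L; P/T = const ⇒ T₂ = 558 K, P₂ = 227 kPa.

227 kPa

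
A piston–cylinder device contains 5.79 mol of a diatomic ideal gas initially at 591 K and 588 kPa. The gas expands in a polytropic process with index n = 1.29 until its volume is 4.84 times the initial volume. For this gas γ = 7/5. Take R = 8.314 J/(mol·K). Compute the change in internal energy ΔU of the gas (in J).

V₁ = nRT₁/P₁ = 5.79×8.314×591/588 = 48.4 L.
Polytropic n=1.29: T₂ = T₁(V₁/V₂)^(n−1) = 591×(0.207)^0.29 = 374 K; P₂ = P₁(V₁/V₂)^n = 76.9 kPa.
For an ideal gas ΔU = nCvΔT with Cv = (5/2)R = 20.8 J/(mol·K).
ΔU = 5.79×20.8×(374−591) = -26100 J.

-26100 J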